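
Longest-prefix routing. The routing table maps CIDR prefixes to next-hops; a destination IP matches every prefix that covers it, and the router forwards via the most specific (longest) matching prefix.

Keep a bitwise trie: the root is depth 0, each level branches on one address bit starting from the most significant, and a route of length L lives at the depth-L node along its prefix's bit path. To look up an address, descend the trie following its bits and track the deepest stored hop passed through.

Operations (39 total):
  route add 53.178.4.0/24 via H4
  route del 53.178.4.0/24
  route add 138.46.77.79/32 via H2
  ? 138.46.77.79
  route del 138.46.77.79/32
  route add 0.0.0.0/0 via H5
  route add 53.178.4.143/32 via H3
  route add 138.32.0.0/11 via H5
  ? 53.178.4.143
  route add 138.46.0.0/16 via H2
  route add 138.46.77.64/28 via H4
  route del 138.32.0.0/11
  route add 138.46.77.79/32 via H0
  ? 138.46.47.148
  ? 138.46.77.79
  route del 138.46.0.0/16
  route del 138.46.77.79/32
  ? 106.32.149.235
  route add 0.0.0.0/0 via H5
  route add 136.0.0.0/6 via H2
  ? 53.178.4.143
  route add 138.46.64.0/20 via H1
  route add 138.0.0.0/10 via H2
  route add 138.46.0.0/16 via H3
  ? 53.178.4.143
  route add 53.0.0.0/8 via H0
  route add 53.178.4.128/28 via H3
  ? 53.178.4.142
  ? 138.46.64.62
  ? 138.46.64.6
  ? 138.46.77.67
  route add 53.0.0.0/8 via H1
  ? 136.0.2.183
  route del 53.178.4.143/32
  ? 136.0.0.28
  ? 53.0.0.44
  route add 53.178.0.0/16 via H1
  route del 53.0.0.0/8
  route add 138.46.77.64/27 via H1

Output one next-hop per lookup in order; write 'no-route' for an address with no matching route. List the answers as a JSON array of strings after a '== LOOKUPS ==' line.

Process each operation:
  + 53.178.4.0/24 (H4) depth=24
  del 53.178.4.0/24 (clear depth 24)
  + 138.46.77.79/32 (H2) depth=32
  ? 138.46.77.79  path d0:-→d1:-→d2:-→d3:-→d4:-→d5:-→d6:-→d7:-→d8:-→d9:-→d10:-→d11:-→d12:-→d13:-→d14:-→d15:-→d16:-→d17:-→d18:-→d19:-→d20:-→d21:-→d22:-→d23:-→d24:-→d25:-→d26:-→d27:-→d28:-→d29:-→d30:-→d31:-→d32:H2  best=H2
  del 138.46.77.79/32 (clear depth 32)
  + 0.0.0.0/0 (H5) depth=0
  + 53.178.4.143/32 (H3) depth=32
  + 138.32.0.0/11 (H5) depth=11
  ? 53.178.4.143  path d0:H5→d1:-→d2:-→d3:-→d4:-→d5:-→d6:-→d7:-→d8:-→d9:-→d10:-→d11:-→d12:-→d13:-→d14:-→d15:-→d16:-→d17:-→d18:-→d19:-→d20:-→d21:-→d22:-→d23:-→d24:-→d25:-→d26:-→d27:-→d28:-→d29:-→d30:-→d31:-→d32:H3  best=H3
  + 138.46.0.0/16 (H2) depth=16
  + 138.46.77.64/28 (H4) depth=28
  del 138.32.0.0/11 (clear depth 11)
  + 138.46.77.79/32 (H0) depth=32
  ? 138.46.47.148  path d0:H5→d1:-→d2:-→d3:-→d4:-→d5:-→d6:-→d7:-→d8:-→d9:-→d10:-→d11:-→d12:-→d13:-→d14:-→d15:-→d16:H2→d17:-  best=H2
  ? 138.46.77.79  path d0:H5→d1:-→d2:-→d3:-→d4:-→d5:-→d6:-→d7:-→d8:-→d9:-→d10:-→d11:-→d12:-→d13:-→d14:-→d15:-→d16:H2→d17:-→d18:-→d19:-→d20:-→d21:-→d22:-→d23:-→d24:-→d25:-→d26:-→d27:-→d28:H4→d29:-→d30:-→d31:-→d32:H0  best=H0
  del 138.46.0.0/16 (clear depth 16)
  del 138.46.77.79/32 (clear depth 32)
  ? 106.32.149.235  path d0:H5→d1:-  best=H5
  + 0.0.0.0/0 (H5) depth=0
  + 136.0.0.0/6 (H2) depth=6
  ? 53.178.4.143  path d0:H5→d1:-→d2:-→d3:-→d4:-→d5:-→d6:-→d7:-→d8:-→d9:-→d10:-→d11:-→d12:-→d13:-→d14:-→d15:-→d16:-→d17:-→d18:-→d19:-→d20:-→d21:-→d22:-→d23:-→d24:-→d25:-→d26:-→d27:-→d28:-→d29:-→d30:-→d31:-→d32:H3  best=H3
  + 138.46.64.0/20 (H1) depth=20
  + 138.0.0.0/10 (H2) depth=10
  + 138.46.0.0/16 (H3) depth=16
  ? 53.178.4.143  path d0:H5→d1:-→d2:-→d3:-→d4:-→d5:-→d6:-→d7:-→d8:-→d9:-→d10:-→d11:-→d12:-→d13:-→d14:-→d15:-→d16:-→d17:-→d18:-→d19:-→d20:-→d21:-→d22:-→d23:-→d24:-→d25:-→d26:-→d27:-→d28:-→d29:-→d30:-→d31:-→d32:H3  best=H3
  + 53.0.0.0/8 (H0) depth=8
  + 53.178.4.128/28 (H3) depth=28
  ? 53.178.4.142  path d0:H5→d1:-→d2:-→d3:-→d4:-→d5:-→d6:-→d7:-→d8:H0→d9:-→d10:-→d11:-→d12:-→d13:-→d14:-→d15:-→d16:-→d17:-→d18:-→d19:-→d20:-→d21:-→d22:-→d23:-→d24:-→d25:-→d26:-→d27:-→d28:H3→d29:-→d30:-→d31:-  best=H3
  ? 138.46.64.62  path d0:H5→d1:-→d2:-→d3:-→d4:-→d5:-→d6:H2→d7:-→d8:-→d9:-→d10:H2→d11:-→d12:-→d13:-→d14:-→d15:-→d16:H3→d17:-→d18:-→d19:-→d20:H1  best=H1
  ? 138.46.64.6  path d0:H5→d1:-→d2:-→d3:-→d4:-→d5:-→d6:H2→d7:-→d8:-→d9:-→d10:H2→d11:-→d12:-→d13:-→d14:-→d15:-→d16:H3→d17:-→d18:-→d19:-→d20:H1  best=H1
  ? 138.46.77.67  path d0:H5→d1:-→d2:-→d3:-→d4:-→d5:-→d6:H2→d7:-→d8:-→d9:-→d10:H2→d11:-→d12:-→d13:-→d14:-→d15:-→d16:H3→d17:-→d18:-→d19:-→d20:H1→d21:-→d22:-→d23:-→d24:-→d25:-→d26:-→d27:-→d28:H4  best=H4
  + 53.0.0.0/8 (H1) depth=8
  ? 136.0.2.183  path d0:H5→d1:-→d2:-→d3:-→d4:-→d5:-→d6:H2  best=H2
  del 53.178.4.143/32 (clear depth 32)
  ? 136.0.0.28  path d0:H5→d1:-→d2:-→d3:-→d4:-→d5:-→d6:H2  best=H2
  ? 53.0.0.44  path d0:H5→d1:-→d2:-→d3:-→d4:-→d5:-→d6:-→d7:-→d8:H1  best=H1
  + 53.178.0.0/16 (H1) depth=16
  del 53.0.0.0/8 (clear depth 8)
  + 138.46.77.64/27 (H1) depth=27

== LOOKUPS ==
["H2","H3","H2","H0","H5","H3","H3","H3","H1","H1","H4","H2","H2","H1"]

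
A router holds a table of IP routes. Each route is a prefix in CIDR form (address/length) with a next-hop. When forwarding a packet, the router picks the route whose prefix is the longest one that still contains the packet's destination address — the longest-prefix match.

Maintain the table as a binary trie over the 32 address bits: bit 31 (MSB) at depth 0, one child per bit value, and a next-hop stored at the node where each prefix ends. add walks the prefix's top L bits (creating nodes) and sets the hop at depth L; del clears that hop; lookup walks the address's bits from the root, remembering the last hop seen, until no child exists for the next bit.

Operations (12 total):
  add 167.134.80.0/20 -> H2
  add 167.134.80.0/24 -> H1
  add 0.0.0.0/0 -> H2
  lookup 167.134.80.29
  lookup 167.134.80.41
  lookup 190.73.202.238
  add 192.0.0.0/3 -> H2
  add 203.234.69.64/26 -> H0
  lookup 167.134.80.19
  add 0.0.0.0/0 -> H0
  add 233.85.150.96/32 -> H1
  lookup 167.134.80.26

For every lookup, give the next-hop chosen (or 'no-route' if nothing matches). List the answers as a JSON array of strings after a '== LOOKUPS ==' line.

Apply in order:
  + 167.134.80.0/20 (H2) depth=20
  + 167.134.80.0/24 (H1) depth=24
  + 0.0.0.0/0 (H2) depth=0
  lookup 167.134.80.29: bits 101001111000011001010000 walk d0:H2→d1:-→d2:-→d3:-→d4:-→d5:-→d6:-→d7:-→d8:-→d9:-→d10:-→d11:-→d12:-→d13:-→d14:-→d15:-→d16:-→d17:-→d18:-→d19:-→d20:H2→d21:-→d22:-→d23:-→d24:H1 -> H1
  lookup 167.134.80.41: bits 101001111000011001010000 walk d0:H2→d1:-→d2:-→d3:-→d4:-→d5:-→d6:-→d7:-→d8:-→d9:-→d10:-→d11:-→d12:-→d13:-→d14:-→d15:-→d16:-→d17:-→d18:-→d19:-→d20:H2→d21:-→d22:-→d23:-→d24:H1 -> H1
  lookup 190.73.202.238: bits 101 walk d0:H2→d1:-→d2:-→d3:- -> H2
  + 192.0.0.0/3 (H2) depth=3
  + 203.234.69.64/26 (H0) depth=26
  lookup 167.134.80.19: bits 101001111000011001010000 walk d0:H2→d1:-→d2:-→d3:-→d4:-→d5:-→d6:-→d7:-→d8:-→d9:-→d10:-→d11:-→d12:-→d13:-→d14:-→d15:-→d16:-→d17:-→d18:-→d19:-→d20:H2→d21:-→d22:-→d23:-→d24:H1 -> H1
  + 0.0.0.0/0 (H0) depth=0
  + 233.85.150.96/32 (H1) depth=32
  lookup 167.134.80.26: bits 101001111000011001010000 walk d0:H0→d1:-→d2:-→d3:-→d4:-→d5:-→d6:-→d7:-→d8:-→d9:-→d10:-→d11:-→d12:-→d13:-→d14:-→d15:-→d16:-→d17:-→d18:-→d19:-→d20:H2→d21:-→d22:-→d23:-→d24:H1 -> H1

== LOOKUPS ==
["H1","H1","H2","H1","H1"]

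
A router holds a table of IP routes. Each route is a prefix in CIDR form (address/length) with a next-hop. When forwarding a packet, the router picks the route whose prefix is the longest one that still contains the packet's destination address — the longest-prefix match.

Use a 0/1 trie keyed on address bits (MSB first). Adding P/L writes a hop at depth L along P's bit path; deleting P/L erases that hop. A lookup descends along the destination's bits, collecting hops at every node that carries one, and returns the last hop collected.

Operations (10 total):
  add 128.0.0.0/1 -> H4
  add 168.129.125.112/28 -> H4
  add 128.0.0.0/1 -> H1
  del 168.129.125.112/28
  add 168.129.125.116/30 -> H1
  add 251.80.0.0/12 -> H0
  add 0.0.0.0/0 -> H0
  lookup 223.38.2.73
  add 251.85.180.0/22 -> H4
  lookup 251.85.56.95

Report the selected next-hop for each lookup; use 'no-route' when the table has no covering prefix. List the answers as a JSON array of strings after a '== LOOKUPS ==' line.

Apply in order:
  + 128.0.0.0/1 (H4) depth=1
  + 168.129.125.112/28 (H4) depth=28
  + 128.0.0.0/1 (H1) depth=1
  del 168.129.125.112/28 (clear depth 28)
  + 168.129.125.116/30 (H1) depth=30
  + 251.80.0.0/12 (H0) depth=12
  + 0.0.0.0/0 (H0) depth=0
  Q 223.38.2.73: descend 11 ; hops seen [H0,H1] ; pick H1
  + 251.85.180.0/22 (H4) depth=22
  Q 251.85.56.95: descend 1111101101010101 ; hops seen [H0,H1,H0] ; pick H0

== LOOKUPS ==
["H1","H0"]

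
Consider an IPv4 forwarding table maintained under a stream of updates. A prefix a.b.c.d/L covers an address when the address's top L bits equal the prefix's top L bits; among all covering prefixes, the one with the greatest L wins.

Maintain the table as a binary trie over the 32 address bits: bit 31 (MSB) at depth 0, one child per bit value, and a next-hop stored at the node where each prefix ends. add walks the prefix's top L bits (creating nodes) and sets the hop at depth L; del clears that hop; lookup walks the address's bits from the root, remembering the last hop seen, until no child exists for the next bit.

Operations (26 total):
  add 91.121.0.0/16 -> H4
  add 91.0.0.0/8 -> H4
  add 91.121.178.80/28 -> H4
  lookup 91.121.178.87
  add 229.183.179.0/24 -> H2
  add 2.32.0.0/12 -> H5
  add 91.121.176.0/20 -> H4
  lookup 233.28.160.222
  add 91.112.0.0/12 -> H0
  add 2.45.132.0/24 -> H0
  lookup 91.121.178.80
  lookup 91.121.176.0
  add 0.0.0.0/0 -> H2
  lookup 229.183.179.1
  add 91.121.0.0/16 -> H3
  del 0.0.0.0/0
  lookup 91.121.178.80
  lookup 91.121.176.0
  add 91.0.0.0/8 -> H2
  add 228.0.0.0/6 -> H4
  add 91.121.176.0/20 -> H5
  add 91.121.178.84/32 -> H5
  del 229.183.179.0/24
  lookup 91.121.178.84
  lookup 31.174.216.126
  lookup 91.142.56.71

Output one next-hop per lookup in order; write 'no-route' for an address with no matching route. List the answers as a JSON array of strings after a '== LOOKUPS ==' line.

Apply in order:
  add 91.121.0.0/16 -> H4 at depth 16
  add 91.0.0.0/8 -> H4 at depth 8
  add 91.121.178.80/28 -> H4 at depth 28
  lookup 91.121.178.87: bits 0101101101111001101100100101 walk d0:-→d1:-→d2:-→d3:-→d4:-→d5:-→d6:-→d7:-→d8:H4→d9:-→d10:-→d11:-→d12:-→d13:-→d14:-→d15:-→d16:H4→d17:-→d18:-→d19:-→d20:-→d21:-→d22:-→d23:-→d24:-→d25:-→d26:-→d27:-→d28:H4 -> H4
  add 229.183.179.0/24 -> H2 at depth 24
  add 2.32.0.0/12 -> H5 at depth 12
  add 91.121.176.0/20 -> H4 at depth 20
  lookup 233.28.160.222: bits 1110 walk d0:-→d1:-→d2:-→d3:-→d4:- -> no-route
  add 91.112.0.0/12 -> H0 at depth 12
  add 2.45.132.0/24 -> H0 at depth 24
  lookup 91.121.178.80: bits 0101101101111001101100100101 walk d0:-→d1:-→d2:-→d3:-→d4:-→d5:-→d6:-→d7:-→d8:H4→d9:-→d10:-→d11:-→d12:H0→d13:-→d14:-→d15:-→d16:H4→d17:-→d18:-→d19:-→d20:H4→d21:-→d22:-→d23:-→d24:-→d25:-→d26:-→d27:-→d28:H4 -> H4
  lookup 91.121.176.0: bits 0101101101111001101100 walk d0:-→d1:-→d2:-→d3:-→d4:-→d5:-→d6:-→d7:-→d8:H4→d9:-→d10:-→d11:-→d12:H0→d13:-→d14:-→d15:-→d16:H4→d17:-→d18:-→d19:-→d20:H4→d21:-→d22:- -> H4
  add 0.0.0.0/0 -> H2 at depth 0
  lookup 229.183.179.1: bits 111001011011011110110011 walk d0:H2→d1:-→d2:-→d3:-→d4:-→d5:-→d6:-→d7:-→d8:-→d9:-→d10:-→d11:-→d12:-→d13:-→d14:-→d15:-→d16:-→d17:-→d18:-→d19:-→d20:-→d21:-→d22:-→d23:-→d24:H2 -> H2
  add 91.121.0.0/16 -> H3 at depth 16
  del 0.0.0.0/0 (clear depth 0)
  lookup 91.121.178.80: bits 0101101101111001101100100101 walk d0:-→d1:-→d2:-→d3:-→d4:-→d5:-→d6:-→d7:-→d8:H4→d9:-→d10:-→d11:-→d12:H0→d13:-→d14:-→d15:-→d16:H3→d17:-→d18:-→d19:-→d20:H4→d21:-→d22:-→d23:-→d24:-→d25:-→d26:-→d27:-→d28:H4 -> H4
  lookup 91.121.176.0: bits 0101101101111001101100 walk d0:-→d1:-→d2:-→d3:-→d4:-→d5:-→d6:-→d7:-→d8:H4→d9:-→d10:-→d11:-→d12:H0→d13:-→d14:-→d15:-→d16:H3→d17:-→d18:-→d19:-→d20:H4→d21:-→d22:- -> H4
  add 91.0.0.0/8 -> H2 at depth 8
  add 228.0.0.0/6 -> H4 at depth 6
  add 91.121.176.0/20 -> H5 at depth 20
  add 91.121.178.84/32 -> H5 at depth 32
  del 229.183.179.0/24 (clear depth 24)
  lookup 91.121.178.84: bits 01011011011110011011001001010100 walk d0:-→d1:-→d2:-→d3:-→d4:-→d5:-→d6:-→d7:-→d8:H2→d9:-→d10:-→d11:-→d12:H0→d13:-→d14:-→d15:-→d16:H3→d17:-→d18:-→d19:-→d20:H5→d21:-→d22:-→d23:-→d24:-→d25:-→d26:-→d27:-→d28:H4→d29:-→d30:-→d31:-→d32:H5 -> H5
  lookup 31.174.216.126: bits 000 walk d0:-→d1:-→d2:-→d3:- -> no-route
  lookup 91.142.56.71: bits 01011011 walk d0:-→d1:-→d2:-→d3:-→d4:-→d5:-→d6:-→d7:-→d8:H2 -> H2

== LOOKUPS ==
["H4","no-route","H4","H4","H2","H4","H4","H5","no-route","H2"]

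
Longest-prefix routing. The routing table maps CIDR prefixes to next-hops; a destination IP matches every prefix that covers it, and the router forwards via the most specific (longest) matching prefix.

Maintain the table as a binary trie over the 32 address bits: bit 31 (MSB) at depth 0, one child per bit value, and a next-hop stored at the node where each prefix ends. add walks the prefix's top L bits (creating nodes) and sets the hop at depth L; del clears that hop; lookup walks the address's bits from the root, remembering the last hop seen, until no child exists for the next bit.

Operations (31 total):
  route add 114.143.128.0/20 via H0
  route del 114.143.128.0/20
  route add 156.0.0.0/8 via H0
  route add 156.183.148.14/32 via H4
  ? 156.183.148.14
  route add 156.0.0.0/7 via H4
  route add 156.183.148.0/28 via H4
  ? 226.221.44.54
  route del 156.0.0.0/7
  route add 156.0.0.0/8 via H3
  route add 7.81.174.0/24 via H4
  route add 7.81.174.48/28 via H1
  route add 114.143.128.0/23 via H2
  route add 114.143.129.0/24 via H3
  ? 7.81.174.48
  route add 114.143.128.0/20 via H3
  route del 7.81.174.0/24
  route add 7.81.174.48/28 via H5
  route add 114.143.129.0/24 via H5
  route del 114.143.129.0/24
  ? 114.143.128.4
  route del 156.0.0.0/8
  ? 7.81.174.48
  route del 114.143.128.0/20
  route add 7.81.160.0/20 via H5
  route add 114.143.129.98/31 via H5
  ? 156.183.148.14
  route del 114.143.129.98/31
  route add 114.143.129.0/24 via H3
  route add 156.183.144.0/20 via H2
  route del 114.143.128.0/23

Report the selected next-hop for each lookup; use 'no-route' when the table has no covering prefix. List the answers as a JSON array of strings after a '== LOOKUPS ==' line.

Process each operation:
  + 114.143.128.0/20 (H0) depth=20
  del 114.143.128.0/20 (clear depth 20)
  + 156.0.0.0/8 (H0) depth=8
  + 156.183.148.14/32 (H4) depth=32
  lookup 156.183.148.14: bits 10011100101101111001010000001110 walk d0:-→d1:-→d2:-→d3:-→d4:-→d5:-→d6:-→d7:-→d8:H0→d9:-→d10:-→d11:-→d12:-→d13:-→d14:-→d15:-→d16:-→d17:-→d18:-→d19:-→d20:-→d21:-→d22:-→d23:-→d24:-→d25:-→d26:-→d27:-→d28:-→d29:-→d30:-→d31:-→d32:H4 -> H4
  + 156.0.0.0/7 (H4) depth=7
  + 156.183.148.0/28 (H4) depth=28
  lookup 226.221.44.54: bits 1 walk d0:-→d1:- -> no-route
  del 156.0.0.0/7 (clear depth 7)
  + 156.0.0.0/8 (H3) depth=8
  + 7.81.174.0/24 (H4) depth=24
  + 7.81.174.48/28 (H1) depth=28
  + 114.143.128.0/23 (H2) depth=23
  + 114.143.129.0/24 (H3) depth=24
  lookup 7.81.174.48: bits 0000011101010001101011100011 walk d0:-→d1:-→d2:-→d3:-→d4:-→d5:-→d6:-→d7:-→d8:-→d9:-→d10:-→d11:-→d12:-→d13:-→d14:-→d15:-→d16:-→d17:-→d18:-→d19:-→d20:-→d21:-→d22:-→d23:-→d24:H4→d25:-→d26:-→d27:-→d28:H1 -> H1
  + 114.143.128.0/20 (H3) depth=20
  del 7.81.174.0/24 (clear depth 24)
  + 7.81.174.48/28 (H5) depth=28
  + 114.143.129.0/24 (H5) depth=24
  del 114.143.129.0/24 (clear depth 24)
  lookup 114.143.128.4: bits 01110010100011111000000 walk d0:-→d1:-→d2:-→d3:-→d4:-→d5:-→d6:-→d7:-→d8:-→d9:-→d10:-→d11:-→d12:-→d13:-→d14:-→d15:-→d16:-→d17:-→d18:-→d19:-→d20:H3→d21:-→d22:-→d23:H2 -> H2
  del 156.0.0.0/8 (clear depth 8)
  lookup 7.81.174.48: bits 0000011101010001101011100011 walk d0:-→d1:-→d2:-→d3:-→d4:-→d5:-→d6:-→d7:-→d8:-→d9:-→d10:-→d11:-→d12:-→d13:-→d14:-→d15:-→d16:-→d17:-→d18:-→d19:-→d20:-→d21:-→d22:-→d23:-→d24:-→d25:-→d26:-→d27:-→d28:H5 -> H5
  del 114.143.128.0/20 (clear depth 20)
  + 7.81.160.0/20 (H5) depth=20
  + 114.143.129.98/31 (H5) depth=31
  lookup 156.183.148.14: bits 10011100101101111001010000001110 walk d0:-→d1:-→d2:-→d3:-→d4:-→d5:-→d6:-→d7:-→d8:-→d9:-→d10:-→d11:-→d12:-→d13:-→d14:-→d15:-→d16:-→d17:-→d18:-→d19:-→d20:-→d21:-→d22:-→d23:-→d24:-→d25:-→d26:-→d27:-→d28:H4→d29:-→d30:-→d31:-→d32:H4 -> H4
  del 114.143.129.98/31 (clear depth 31)
  + 114.143.129.0/24 (H3) depth=24
  + 156.183.144.0/20 (H2) depth=20
  del 114.143.128.0/23 (clear depth 23)

== LOOKUPS ==
["H4","no-route","H1","H2","H5","H4"]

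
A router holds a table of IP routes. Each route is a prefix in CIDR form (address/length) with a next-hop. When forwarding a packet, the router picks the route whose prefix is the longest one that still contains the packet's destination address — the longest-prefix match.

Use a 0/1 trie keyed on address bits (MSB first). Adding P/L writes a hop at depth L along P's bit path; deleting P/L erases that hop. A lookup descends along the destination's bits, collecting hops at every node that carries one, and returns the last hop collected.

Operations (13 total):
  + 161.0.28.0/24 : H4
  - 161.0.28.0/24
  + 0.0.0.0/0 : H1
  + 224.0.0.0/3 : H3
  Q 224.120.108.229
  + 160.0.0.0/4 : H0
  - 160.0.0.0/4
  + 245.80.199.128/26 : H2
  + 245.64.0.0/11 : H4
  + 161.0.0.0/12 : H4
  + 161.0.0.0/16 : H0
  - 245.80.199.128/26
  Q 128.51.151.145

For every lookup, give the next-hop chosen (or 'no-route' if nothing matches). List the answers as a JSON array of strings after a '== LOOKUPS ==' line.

Trace:
  add 161.0.28.0/24 -> H4 at depth 24
  del 161.0.28.0/24 (clear depth 24)
  add 0.0.0.0/0 -> H1 at depth 0
  add 224.0.0.0/3 -> H3 at depth 3
  ? 224.120.108.229  path d0:H1→d1:-→d2:-→d3:H3  best=H3
  add 160.0.0.0/4 -> H0 at depth 4
  del 160.0.0.0/4 (clear depth 4)
  add 245.80.199.128/26 -> H2 at depth 26
  add 245.64.0.0/11 -> H4 at depth 11
  add 161.0.0.0/12 -> H4 at depth 12
  add 161.0.0.0/16 -> H0 at depth 16
  del 245.80.199.128/26 (clear depth 26)
  ? 128.51.151.145  path d0:H1→d1:-→d2:-  best=H1

== LOOKUPS ==
["H3","H1"]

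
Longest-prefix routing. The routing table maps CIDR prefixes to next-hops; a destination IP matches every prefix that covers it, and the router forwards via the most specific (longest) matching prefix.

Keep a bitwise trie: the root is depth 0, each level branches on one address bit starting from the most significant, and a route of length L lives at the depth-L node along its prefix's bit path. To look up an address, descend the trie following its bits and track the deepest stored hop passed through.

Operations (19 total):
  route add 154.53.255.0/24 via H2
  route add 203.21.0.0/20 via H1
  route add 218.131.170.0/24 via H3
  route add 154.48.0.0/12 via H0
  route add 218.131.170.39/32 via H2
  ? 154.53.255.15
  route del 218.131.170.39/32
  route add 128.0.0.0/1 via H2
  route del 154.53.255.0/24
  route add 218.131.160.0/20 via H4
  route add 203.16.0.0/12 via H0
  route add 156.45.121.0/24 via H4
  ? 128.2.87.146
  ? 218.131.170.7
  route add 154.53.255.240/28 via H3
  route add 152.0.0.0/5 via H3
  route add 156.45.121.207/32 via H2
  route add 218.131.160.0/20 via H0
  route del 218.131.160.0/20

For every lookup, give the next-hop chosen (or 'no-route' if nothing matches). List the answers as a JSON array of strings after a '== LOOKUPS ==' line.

Apply in order:
  add 154.53.255.0/24 -> H2 at depth 24
  add 203.21.0.0/20 -> H1 at depth 20
  add 218.131.170.0/24 -> H3 at depth 24
  add 154.48.0.0/12 -> H0 at depth 12
  add 218.131.170.39/32 -> H2 at depth 32
  lookup 154.53.255.15: bits 100110100011010111111111 walk d0:-→d1:-→d2:-→d3:-→d4:-→d5:-→d6:-→d7:-→d8:-→d9:-→d10:-→d11:-→d12:H0→d13:-→d14:-→d15:-→d16:-→d17:-→d18:-→d19:-→d20:-→d21:-→d22:-→d23:-→d24:H2 -> H2
  - 218.131.170.39/32 clear@32
  add 128.0.0.0/1 -> H2 at depth 1
  - 154.53.255.0/24 clear@24
  add 218.131.160.0/20 -> H4 at depth 20
  add 203.16.0.0/12 -> H0 at depth 12
  add 156.45.121.0/24 -> H4 at depth 24
  lookup 128.2.87.146: bits 100 walk d0:-→d1:H2→d2:-→d3:- -> H2
  lookup 218.131.170.7: bits 11011010100000111010101000 walk d0:-→d1:H2→d2:-→d3:-→d4:-→d5:-→d6:-→d7:-→d8:-→d9:-→d10:-→d11:-→d12:-→d13:-→d14:-→d15:-→d16:-→d17:-→d18:-→d19:-→d20:H4→d21:-→d22:-→d23:-→d24:H3→d25:-→d26:- -> H3
  add 154.53.255.240/28 -> H3 at depth 28
  add 152.0.0.0/5 -> H3 at depth 5
  add 156.45.121.207/32 -> H2 at depth 32
  add 218.131.160.0/20 -> H0 at depth 20
  - 218.131.160.0/20 clear@20

== LOOKUPS ==
["H2","H2","H3"]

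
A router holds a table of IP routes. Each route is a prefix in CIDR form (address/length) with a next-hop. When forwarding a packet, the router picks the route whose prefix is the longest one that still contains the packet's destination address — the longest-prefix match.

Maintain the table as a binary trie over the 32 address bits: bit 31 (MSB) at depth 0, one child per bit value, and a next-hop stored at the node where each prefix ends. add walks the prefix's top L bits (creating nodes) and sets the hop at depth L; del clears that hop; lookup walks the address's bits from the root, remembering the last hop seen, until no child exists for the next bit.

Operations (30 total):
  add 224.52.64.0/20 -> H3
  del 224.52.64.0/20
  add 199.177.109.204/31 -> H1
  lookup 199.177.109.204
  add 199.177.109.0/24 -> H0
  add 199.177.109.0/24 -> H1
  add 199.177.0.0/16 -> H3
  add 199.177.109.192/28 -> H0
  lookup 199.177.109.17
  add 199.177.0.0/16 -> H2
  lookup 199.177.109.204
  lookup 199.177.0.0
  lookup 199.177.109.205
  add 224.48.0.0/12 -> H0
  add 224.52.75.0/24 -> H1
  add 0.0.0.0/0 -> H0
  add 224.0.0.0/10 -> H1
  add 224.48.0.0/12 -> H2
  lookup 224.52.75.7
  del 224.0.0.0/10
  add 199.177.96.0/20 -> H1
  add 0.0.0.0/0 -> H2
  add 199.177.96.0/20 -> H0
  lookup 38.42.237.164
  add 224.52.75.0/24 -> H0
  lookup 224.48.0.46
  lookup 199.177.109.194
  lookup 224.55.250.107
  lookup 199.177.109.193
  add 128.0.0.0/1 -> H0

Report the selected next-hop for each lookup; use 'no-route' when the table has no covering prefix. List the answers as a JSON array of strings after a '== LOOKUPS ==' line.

Apply in order:
  add 224.52.64.0/20 -> H3 at depth 20
  - 224.52.64.0/20 clear@20
  add 199.177.109.204/31 -> H1 at depth 31
  lookup 199.177.109.204: bits 1100011110110001011011011100110 walk d0:-→d1:-→d2:-→d3:-→d4:-→d5:-→d6:-→d7:-→d8:-→d9:-→d10:-→d11:-→d12:-→d13:-→d14:-→d15:-→d16:-→d17:-→d18:-→d19:-→d20:-→d21:-→d22:-→d23:-→d24:-→d25:-→d26:-→d27:-→d28:-→d29:-→d30:-→d31:H1 -> H1
  add 199.177.109.0/24 -> H0 at depth 24
  add 199.177.109.0/24 -> H1 at depth 24
  add 199.177.0.0/16 -> H3 at depth 16
  add 199.177.109.192/28 -> H0 at depth 28
  lookup 199.177.109.17: bits 110001111011000101101101 walk d0:-→d1:-→d2:-→d3:-→d4:-→d5:-→d6:-→d7:-→d8:-→d9:-→d10:-→d11:-→d12:-→d13:-→d14:-→d15:-→d16:H3→d17:-→d18:-→d19:-→d20:-→d21:-→d22:-→d23:-→d24:H1 -> H1
  add 199.177.0.0/16 -> H2 at depth 16
  lookup 199.177.109.204: bits 1100011110110001011011011100110 walk d0:-→d1:-→d2:-→d3:-→d4:-→d5:-→d6:-→d7:-→d8:-→d9:-→d10:-→d11:-→d12:-→d13:-→d14:-→d15:-→d16:H2→d17:-→d18:-→d19:-→d20:-→d21:-→d22:-→d23:-→d24:H1→d25:-→d26:-→d27:-→d28:H0→d29:-→d30:-→d31:H1 -> H1
  lookup 199.177.0.0: bits 11000111101100010 walk d0:-→d1:-→d2:-→d3:-→d4:-→d5:-→d6:-→d7:-→d8:-→d9:-→d10:-→d11:-→d12:-→d13:-→d14:-→d15:-→d16:H2→d17:- -> H2
  lookup 199.177.109.205: bits 1100011110110001011011011100110 walk d0:-→d1:-→d2:-→d3:-→d4:-→d5:-→d6:-→d7:-→d8:-→d9:-→d10:-→d11:-→d12:-→d13:-→d14:-→d15:-→d16:H2→d17:-→d18:-→d19:-→d20:-→d21:-→d22:-→d23:-→d24:H1→d25:-→d26:-→d27:-→d28:H0→d29:-→d30:-→d31:H1 -> H1
  add 224.48.0.0/12 -> H0 at depth 12
  add 224.52.75.0/24 -> H1 at depth 24
  add 0.0.0.0/0 -> H0 at depth 0
  add 224.0.0.0/10 -> H1 at depth 10
  add 224.48.0.0/12 -> H2 at depth 12
  lookup 224.52.75.7: bits 111000000011010001001011 walk d0:H0→d1:-→d2:-→d3:-→d4:-→d5:-→d6:-→d7:-→d8:-→d9:-→d10:H1→d11:-→d12:H2→d13:-→d14:-→d15:-→d16:-→d17:-→d18:-→d19:-→d20:-→d21:-→d22:-→d23:-→d24:H1 -> H1
  - 224.0.0.0/10 clear@10
  add 199.177.96.0/20 -> H1 at depth 20
  add 0.0.0.0/0 -> H2 at depth 0
  add 199.177.96.0/20 -> H0 at depth 20
  lookup 38.42.237.164: bits ε walk d0:H2 -> H2
  add 224.52.75.0/24 -> H0 at depth 24
  lookup 224.48.0.46: bits 1110000000110 walk d0:H2→d1:-→d2:-→d3:-→d4:-→d5:-→d6:-→d7:-→d8:-→d9:-→d10:-→d11:-→d12:H2→d13:- -> H2
  lookup 199.177.109.194: bits 1100011110110001011011011100 walk d0:H2→d1:-→d2:-→d3:-→d4:-→d5:-→d6:-→d7:-→d8:-→d9:-→d10:-→d11:-→d12:-→d13:-→d14:-→d15:-→d16:H2→d17:-→d18:-→d19:-→d20:H0→d21:-→d22:-→d23:-→d24:H1→d25:-→d26:-→d27:-→d28:H0 -> H0
  lookup 224.55.250.107: bits 11100000001101 walk d0:H2→d1:-→d2:-→d3:-→d4:-→d5:-→d6:-→d7:-→d8:-→d9:-→d10:-→d11:-→d12:H2→d13:-→d14:- -> H2
  lookup 199.177.109.193: bits 1100011110110001011011011100 walk d0:H2→d1:-→d2:-→d3:-→d4:-→d5:-→d6:-→d7:-→d8:-→d9:-→d10:-→d11:-→d12:-→d13:-→d14:-→d15:-→d16:H2→d17:-→d18:-→d19:-→d20:H0→d21:-→d22:-→d23:-→d24:H1→d25:-→d26:-→d27:-→d28:H0 -> H0
  add 128.0.0.0/1 -> H0 at depth 1

== LOOKUPS ==
["H1","H1","H1","H2","H1","H1","H2","H2","H0","H2","H0"]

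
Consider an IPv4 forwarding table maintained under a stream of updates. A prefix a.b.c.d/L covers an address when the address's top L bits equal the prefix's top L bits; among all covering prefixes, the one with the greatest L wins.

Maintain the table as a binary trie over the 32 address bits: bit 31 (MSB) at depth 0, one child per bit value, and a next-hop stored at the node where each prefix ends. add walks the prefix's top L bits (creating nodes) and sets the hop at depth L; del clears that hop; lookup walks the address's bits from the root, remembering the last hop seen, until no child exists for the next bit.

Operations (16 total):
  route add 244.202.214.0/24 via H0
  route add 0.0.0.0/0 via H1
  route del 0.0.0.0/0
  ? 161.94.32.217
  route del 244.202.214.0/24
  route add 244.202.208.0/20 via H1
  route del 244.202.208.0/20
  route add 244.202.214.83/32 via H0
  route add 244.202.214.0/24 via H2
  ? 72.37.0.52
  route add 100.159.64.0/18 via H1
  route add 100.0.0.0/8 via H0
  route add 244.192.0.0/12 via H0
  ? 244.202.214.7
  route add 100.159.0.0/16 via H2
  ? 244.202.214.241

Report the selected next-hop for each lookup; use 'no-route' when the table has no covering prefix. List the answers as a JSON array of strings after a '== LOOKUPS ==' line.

Process each operation:
  + 244.202.214.0/24 (H0) depth=24
  + 0.0.0.0/0 (H1) depth=0
  - 0.0.0.0/0 clear@0
  Q 161.94.32.217: descend 1 ; hops seen [∅] ; pick no-route
  - 244.202.214.0/24 clear@24
  + 244.202.208.0/20 (H1) depth=20
  - 244.202.208.0/20 clear@20
  + 244.202.214.83/32 (H0) depth=32
  + 244.202.214.0/24 (H2) depth=24
  Q 72.37.0.52: descend ε ; hops seen [∅] ; pick no-route
  + 100.159.64.0/18 (H1) depth=18
  + 100.0.0.0/8 (H0) depth=8
  + 244.192.0.0/12 (H0) depth=12
  Q 244.202.214.7: descend 1111010011001010110101100 ; hops seen [H0,H2] ; pick H2
  + 100.159.0.0/16 (H2) depth=16
  Q 244.202.214.241: descend 111101001100101011010110 ; hops seen [H0,H2] ; pick H2

== LOOKUPS ==
["no-route","no-route","H2","H2"]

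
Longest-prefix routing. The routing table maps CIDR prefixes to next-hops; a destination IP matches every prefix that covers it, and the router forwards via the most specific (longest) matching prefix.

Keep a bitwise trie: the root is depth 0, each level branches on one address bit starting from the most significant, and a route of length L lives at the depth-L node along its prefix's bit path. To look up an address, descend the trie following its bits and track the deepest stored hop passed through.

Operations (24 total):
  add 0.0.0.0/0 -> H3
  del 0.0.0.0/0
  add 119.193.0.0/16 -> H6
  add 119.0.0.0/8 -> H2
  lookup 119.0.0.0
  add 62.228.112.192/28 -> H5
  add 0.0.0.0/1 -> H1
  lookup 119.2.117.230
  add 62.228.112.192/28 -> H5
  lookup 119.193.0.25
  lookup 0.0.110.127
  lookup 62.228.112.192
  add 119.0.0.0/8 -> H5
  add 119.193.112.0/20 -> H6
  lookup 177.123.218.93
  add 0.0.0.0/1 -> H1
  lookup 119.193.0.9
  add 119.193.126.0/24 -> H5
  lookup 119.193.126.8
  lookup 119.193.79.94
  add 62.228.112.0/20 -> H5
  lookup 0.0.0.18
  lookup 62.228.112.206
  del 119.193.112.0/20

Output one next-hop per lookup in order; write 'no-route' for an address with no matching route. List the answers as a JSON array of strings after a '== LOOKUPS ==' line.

Trace:
  add 0.0.0.0/0 -> H3 at depth 0
  del 0.0.0.0/0 (clear depth 0)
  add 119.193.0.0/16 -> H6 at depth 16
  add 119.0.0.0/8 -> H2 at depth 8
  lookup 119.0.0.0: bits 01110111 walk d0:-→d1:-→d2:-→d3:-→d4:-→d5:-→d6:-→d7:-→d8:H2 -> H2
  add 62.228.112.192/28 -> H5 at depth 28
  add 0.0.0.0/1 -> H1 at depth 1
  lookup 119.2.117.230: bits 01110111 walk d0:-→d1:H1→d2:-→d3:-→d4:-→d5:-→d6:-→d7:-→d8:H2 -> H2
  add 62.228.112.192/28 -> H5 at depth 28
  lookup 119.193.0.25: bits 0111011111000001 walk d0:-→d1:H1→d2:-→d3:-→d4:-→d5:-→d6:-→d7:-→d8:H2→d9:-→d10:-→d11:-→d12:-→d13:-→d14:-→d15:-→d16:H6 -> H6
  lookup 0.0.110.127: bits 00 walk d0:-→d1:H1→d2:- -> H1
  lookup 62.228.112.192: bits 0011111011100100011100001100 walk d0:-→d1:H1→d2:-→d3:-→d4:-→d5:-→d6:-→d7:-→d8:-→d9:-→d10:-→d11:-→d12:-→d13:-→d14:-→d15:-→d16:-→d17:-→d18:-→d19:-→d20:-→d21:-→d22:-→d23:-→d24:-→d25:-→d26:-→d27:-→d28:H5 -> H5
  add 119.0.0.0/8 -> H5 at depth 8
  add 119.193.112.0/20 -> H6 at depth 20
  lookup 177.123.218.93: bits ε walk d0:- -> no-route
  add 0.0.0.0/1 -> H1 at depth 1
  lookup 119.193.0.9: bits 01110111110000010 walk d0:-→d1:H1→d2:-→d3:-→d4:-→d5:-→d6:-→d7:-→d8:H5→d9:-→d10:-→d11:-→d12:-→d13:-→d14:-→d15:-→d16:H6→d17:- -> H6
  add 119.193.126.0/24 -> H5 at depth 24
  lookup 119.193.126.8: bits 011101111100000101111110 walk d0:-→d1:H1→d2:-→d3:-→d4:-→d5:-→d6:-→d7:-→d8:H5→d9:-→d10:-→d11:-→d12:-→d13:-→d14:-→d15:-→d16:H6→d17:-→d18:-→d19:-→d20:H6→d21:-→d22:-→d23:-→d24:H5 -> H5
  lookup 119.193.79.94: bits 011101111100000101 walk d0:-→d1:H1→d2:-→d3:-→d4:-→d5:-→d6:-→d7:-→d8:H5→d9:-→d10:-→d11:-→d12:-→d13:-→d14:-→d15:-→d16:H6→d17:-→d18:- -> H6
  add 62.228.112.0/20 -> H5 at depth 20
  lookup 0.0.0.18: bits 00 walk d0:-→d1:H1→d2:- -> H1
  lookup 62.228.112.206: bits 0011111011100100011100001100 walk d0:-→d1:H1→d2:-→d3:-→d4:-→d5:-→d6:-→d7:-→d8:-→d9:-→d10:-→d11:-→d12:-→d13:-→d14:-→d15:-→d16:-→d17:-→d18:-→d19:-→d20:H5→d21:-→d22:-→d23:-→d24:-→d25:-→d26:-→d27:-→d28:H5 -> H5
  del 119.193.112.0/20 (clear depth 20)

== LOOKUPS ==
["H2","H2","H6","H1","H5","no-route","H6","H5","H6","H1","H5"]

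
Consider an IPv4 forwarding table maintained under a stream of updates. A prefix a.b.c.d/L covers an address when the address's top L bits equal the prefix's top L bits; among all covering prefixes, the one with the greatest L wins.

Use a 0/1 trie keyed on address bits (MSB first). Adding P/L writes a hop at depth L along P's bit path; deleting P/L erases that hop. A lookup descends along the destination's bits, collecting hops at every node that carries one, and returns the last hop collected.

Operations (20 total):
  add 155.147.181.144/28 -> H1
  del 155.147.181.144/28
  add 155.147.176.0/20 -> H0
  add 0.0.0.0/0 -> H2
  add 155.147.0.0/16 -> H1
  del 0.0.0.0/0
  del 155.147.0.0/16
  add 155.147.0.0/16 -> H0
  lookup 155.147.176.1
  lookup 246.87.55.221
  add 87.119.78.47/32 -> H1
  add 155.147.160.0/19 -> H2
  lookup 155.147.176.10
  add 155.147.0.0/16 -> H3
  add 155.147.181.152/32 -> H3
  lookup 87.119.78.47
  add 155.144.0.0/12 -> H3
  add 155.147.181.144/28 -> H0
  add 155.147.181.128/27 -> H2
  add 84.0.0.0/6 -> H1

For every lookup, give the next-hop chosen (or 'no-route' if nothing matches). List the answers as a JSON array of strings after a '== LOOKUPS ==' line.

Apply in order:
  add 155.147.181.144/28 -> H1 at depth 28
  - 155.147.181.144/28 clear@28
  add 155.147.176.0/20 -> H0 at depth 20
  add 0.0.0.0/0 -> H2 at depth 0
  add 155.147.0.0/16 -> H1 at depth 16
  - 0.0.0.0/0 clear@0
  - 155.147.0.0/16 clear@16
  add 155.147.0.0/16 -> H0 at depth 16
  lookup 155.147.176.1: bits 100110111001001110110 walk d0:-→d1:-→d2:-→d3:-→d4:-→d5:-→d6:-→d7:-→d8:-→d9:-→d10:-→d11:-→d12:-→d13:-→d14:-→d15:-→d16:H0→d17:-→d18:-→d19:-→d20:H0→d21:- -> H0
  lookup 246.87.55.221: bits 1 walk d0:-→d1:- -> no-route
  add 87.119.78.47/32 -> H1 at depth 32
  add 155.147.160.0/19 -> H2 at depth 19
  lookup 155.147.176.10: bits 100110111001001110110 walk d0:-→d1:-→d2:-→d3:-→d4:-→d5:-→d6:-→d7:-→d8:-→d9:-→d10:-→d11:-→d12:-→d13:-→d14:-→d15:-→d16:H0→d17:-→d18:-→d19:H2→d20:H0→d21:- -> H0
  add 155.147.0.0/16 -> H3 at depth 16
  add 155.147.181.152/32 -> H3 at depth 32
  lookup 87.119.78.47: bits 01010111011101110100111000101111 walk d0:-→d1:-→d2:-→d3:-→d4:-→d5:-→d6:-→d7:-→d8:-→d9:-→d10:-→d11:-→d12:-→d13:-→d14:-→d15:-→d16:-→d17:-→d18:-→d19:-→d20:-→d21:-→d22:-→d23:-→d24:-→d25:-→d26:-→d27:-→d28:-→d29:-→d30:-→d31:-→d32:H1 -> H1
  add 155.144.0.0/12 -> H3 at depth 12
  add 155.147.181.144/28 -> H0 at depth 28
  add 155.147.181.128/27 -> H2 at depth 27
  add 84.0.0.0/6 -> H1 at depth 6

== LOOKUPS ==
["H0","no-route","H0","H1"]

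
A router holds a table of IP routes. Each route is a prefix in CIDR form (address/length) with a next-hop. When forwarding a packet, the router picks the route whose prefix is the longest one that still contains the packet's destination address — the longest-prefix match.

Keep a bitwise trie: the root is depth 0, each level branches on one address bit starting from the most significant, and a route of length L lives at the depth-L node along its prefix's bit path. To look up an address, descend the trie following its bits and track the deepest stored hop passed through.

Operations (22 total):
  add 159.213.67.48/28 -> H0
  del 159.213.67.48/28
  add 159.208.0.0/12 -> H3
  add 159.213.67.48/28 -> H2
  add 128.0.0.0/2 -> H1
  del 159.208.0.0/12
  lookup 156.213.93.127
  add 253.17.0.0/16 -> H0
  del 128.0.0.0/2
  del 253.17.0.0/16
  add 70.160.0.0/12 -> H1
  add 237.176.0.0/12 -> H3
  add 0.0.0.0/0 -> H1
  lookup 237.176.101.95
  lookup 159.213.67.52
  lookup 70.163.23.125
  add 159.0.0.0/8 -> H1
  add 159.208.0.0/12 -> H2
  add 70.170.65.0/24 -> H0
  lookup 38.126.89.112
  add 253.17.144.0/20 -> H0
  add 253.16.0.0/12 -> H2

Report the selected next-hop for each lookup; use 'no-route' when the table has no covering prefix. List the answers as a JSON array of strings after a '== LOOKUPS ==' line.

Apply in order:
  + 159.213.67.48/28 (H0) depth=28
  - 159.213.67.48/28 clear@28
  + 159.208.0.0/12 (H3) depth=12
  + 159.213.67.48/28 (H2) depth=28
  + 128.0.0.0/2 (H1) depth=2
  - 159.208.0.0/12 clear@12
  Q 156.213.93.127: descend 100111 ; hops seen [H1] ; pick H1
  + 253.17.0.0/16 (H0) depth=16
  - 128.0.0.0/2 clear@2
  - 253.17.0.0/16 clear@16
  + 70.160.0.0/12 (H1) depth=12
  + 237.176.0.0/12 (H3) depth=12
  + 0.0.0.0/0 (H1) depth=0
  Q 237.176.101.95: descend 111011011011 ; hops seen [H1,H3] ; pick H3
  Q 159.213.67.52: descend 1001111111010101010000110011 ; hops seen [H1,H2] ; pick H2
  Q 70.163.23.125: descend 010001101010 ; hops seen [H1,H1] ; pick H1
  + 159.0.0.0/8 (H1) depth=8
  + 159.208.0.0/12 (H2) depth=12
  + 70.170.65.0/24 (H0) depth=24
  Q 38.126.89.112: descend 0 ; hops seen [H1] ; pick H1
  + 253.17.144.0/20 (H0) depth=20
  + 253.16.0.0/12 (H2) depth=12

== LOOKUPS ==
["H1","H3","H2","H1","H1"]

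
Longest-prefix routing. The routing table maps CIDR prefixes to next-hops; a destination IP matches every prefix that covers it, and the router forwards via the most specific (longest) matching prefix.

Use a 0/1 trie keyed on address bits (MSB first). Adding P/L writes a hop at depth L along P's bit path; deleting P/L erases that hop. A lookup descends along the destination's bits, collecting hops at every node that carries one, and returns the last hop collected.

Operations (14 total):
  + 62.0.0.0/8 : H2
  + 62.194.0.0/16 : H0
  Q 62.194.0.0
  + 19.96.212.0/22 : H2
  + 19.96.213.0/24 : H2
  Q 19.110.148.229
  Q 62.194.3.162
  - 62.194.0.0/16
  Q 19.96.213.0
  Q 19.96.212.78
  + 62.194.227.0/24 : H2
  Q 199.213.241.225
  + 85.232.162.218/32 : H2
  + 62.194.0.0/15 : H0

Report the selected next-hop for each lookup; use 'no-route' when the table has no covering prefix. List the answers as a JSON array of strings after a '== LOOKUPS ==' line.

Process each operation:
  add 62.0.0.0/8 -> H2 at depth 8
  add 62.194.0.0/16 -> H0 at depth 16
  ? 62.194.0.0  path d0:-→d1:-→d2:-→d3:-→d4:-→d5:-→d6:-→d7:-→d8:H2→d9:-→d10:-→d11:-→d12:-→d13:-→d14:-→d15:-→d16:H0  best=H0
  add 19.96.212.0/22 -> H2 at depth 22
  add 19.96.213.0/24 -> H2 at depth 24
  ? 19.110.148.229  path d0:-→d1:-→d2:-→d3:-→d4:-→d5:-→d6:-→d7:-→d8:-→d9:-→d10:-→d11:-→d12:-  best=no-route
  ? 62.194.3.162  path d0:-→d1:-→d2:-→d3:-→d4:-→d5:-→d6:-→d7:-→d8:H2→d9:-→d10:-→d11:-→d12:-→d13:-→d14:-→d15:-→d16:H0  best=H0
  del 62.194.0.0/16 (clear depth 16)
  ? 19.96.213.0  path d0:-→d1:-→d2:-→d3:-→d4:-→d5:-→d6:-→d7:-→d8:-→d9:-→d10:-→d11:-→d12:-→d13:-→d14:-→d15:-→d16:-→d17:-→d18:-→d19:-→d20:-→d21:-→d22:H2→d23:-→d24:H2  best=H2
  ? 19.96.212.78  path d0:-→d1:-→d2:-→d3:-→d4:-→d5:-→d6:-→d7:-→d8:-→d9:-→d10:-→d11:-→d12:-→d13:-→d14:-→d15:-→d16:-→d17:-→d18:-→d19:-→d20:-→d21:-→d22:H2→d23:-  best=H2
  add 62.194.227.0/24 -> H2 at depth 24
  ? 199.213.241.225  path d0:-  best=no-route
  add 85.232.162.218/32 -> H2 at depth 32
  add 62.194.0.0/15 -> H0 at depth 15

== LOOKUPS ==
["H0","no-route","H0","H2","H2","no-route"]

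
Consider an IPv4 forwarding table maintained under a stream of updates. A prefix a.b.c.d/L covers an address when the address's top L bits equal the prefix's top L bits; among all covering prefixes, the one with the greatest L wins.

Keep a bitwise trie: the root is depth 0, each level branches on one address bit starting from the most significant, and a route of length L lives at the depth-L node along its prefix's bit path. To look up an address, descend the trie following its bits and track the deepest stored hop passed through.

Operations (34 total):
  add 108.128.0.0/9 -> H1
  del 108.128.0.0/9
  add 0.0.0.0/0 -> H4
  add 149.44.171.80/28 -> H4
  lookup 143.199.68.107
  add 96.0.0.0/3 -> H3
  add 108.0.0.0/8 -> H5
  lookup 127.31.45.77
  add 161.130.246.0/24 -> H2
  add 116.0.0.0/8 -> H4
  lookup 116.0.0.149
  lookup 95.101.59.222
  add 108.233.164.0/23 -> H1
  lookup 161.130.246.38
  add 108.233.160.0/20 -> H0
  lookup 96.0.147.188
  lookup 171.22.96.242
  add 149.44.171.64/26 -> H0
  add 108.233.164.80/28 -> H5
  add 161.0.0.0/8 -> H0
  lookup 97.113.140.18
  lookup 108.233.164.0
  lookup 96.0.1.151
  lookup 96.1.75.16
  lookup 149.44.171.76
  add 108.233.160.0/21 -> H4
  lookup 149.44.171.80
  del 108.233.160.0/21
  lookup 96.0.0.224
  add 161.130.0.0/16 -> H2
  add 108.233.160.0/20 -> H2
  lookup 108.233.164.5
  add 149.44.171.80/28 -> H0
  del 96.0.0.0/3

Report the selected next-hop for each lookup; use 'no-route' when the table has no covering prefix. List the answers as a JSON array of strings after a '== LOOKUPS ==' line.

Apply in order:
  add 108.128.0.0/9 -> H1 at depth 9
  del 108.128.0.0/9 (clear depth 9)
  add 0.0.0.0/0 -> H4 at depth 0
  add 149.44.171.80/28 -> H4 at depth 28
  ? 143.199.68.107  path d0:H4→d1:-→d2:-→d3:-  best=H4
  add 96.0.0.0/3 -> H3 at depth 3
  add 108.0.0.0/8 -> H5 at depth 8
  ? 127.31.45.77  path d0:H4→d1:-→d2:-→d3:H3  best=H3
  add 161.130.246.0/24 -> H2 at depth 24
  add 116.0.0.0/8 -> H4 at depth 8
  ? 116.0.0.149  path d0:H4→d1:-→d2:-→d3:H3→d4:-→d5:-→d6:-→d7:-→d8:H4  best=H4
  ? 95.101.59.222  path d0:H4→d1:-→d2:-  best=H4
  add 108.233.164.0/23 -> H1 at depth 23
  ? 161.130.246.38  path d0:H4→d1:-→d2:-→d3:-→d4:-→d5:-→d6:-→d7:-→d8:-→d9:-→d10:-→d11:-→d12:-→d13:-→d14:-→d15:-→d16:-→d17:-→d18:-→d19:-→d20:-→d21:-→d22:-→d23:-→d24:H2  best=H2
  add 108.233.160.0/20 -> H0 at depth 20
  ? 96.0.147.188  path d0:H4→d1:-→d2:-→d3:H3→d4:-  best=H3
  ? 171.22.96.242  path d0:H4→d1:-→d2:-→d3:-→d4:-  best=H4
  add 149.44.171.64/26 -> H0 at depth 26
  add 108.233.164.80/28 -> H5 at depth 28
  add 161.0.0.0/8 -> H0 at depth 8
  ? 97.113.140.18  path d0:H4→d1:-→d2:-→d3:H3→d4:-  best=H3
  ? 108.233.164.0  path d0:H4→d1:-→d2:-→d3:H3→d4:-→d5:-→d6:-→d7:-→d8:H5→d9:-→d10:-→d11:-→d12:-→d13:-→d14:-→d15:-→d16:-→d17:-→d18:-→d19:-→d20:H0→d21:-→d22:-→d23:H1→d24:-→d25:-  best=H1
  ? 96.0.1.151  path d0:H4→d1:-→d2:-→d3:H3→d4:-  best=H3
  ? 96.1.75.16  path d0:H4→d1:-→d2:-→d3:H3→d4:-  best=H3
  ? 149.44.171.76  path d0:H4→d1:-→d2:-→d3:-→d4:-→d5:-→d6:-→d7:-→d8:-→d9:-→d10:-→d11:-→d12:-→d13:-→d14:-→d15:-→d16:-→d17:-→d18:-→d19:-→d20:-→d21:-→d22:-→d23:-→d24:-→d25:-→d26:H0→d27:-  best=H0
  add 108.233.160.0/21 -> H4 at depth 21
  ? 149.44.171.80  path d0:H4→d1:-→d2:-→d3:-→d4:-→d5:-→d6:-→d7:-→d8:-→d9:-→d10:-→d11:-→d12:-→d13:-→d14:-→d15:-→d16:-→d17:-→d18:-→d19:-→d20:-→d21:-→d22:-→d23:-→d24:-→d25:-→d26:H0→d27:-→d28:H4  best=H4
  del 108.233.160.0/21 (clear depth 21)
  ? 96.0.0.224  path d0:H4→d1:-→d2:-→d3:H3→d4:-  best=H3
  add 161.130.0.0/16 -> H2 at depth 16
  add 108.233.160.0/20 -> H2 at depth 20
  ? 108.233.164.5  path d0:H4→d1:-→d2:-→d3:H3→d4:-→d5:-→d6:-→d7:-→d8:H5→d9:-→d10:-→d11:-→d12:-→d13:-→d14:-→d15:-→d16:-→d17:-→d18:-→d19:-→d20:H2→d21:-→d22:-→d23:H1→d24:-→d25:-  best=H1
  add 149.44.171.80/28 -> H0 at depth 28
  del 96.0.0.0/3 (clear depth 3)

== LOOKUPS ==
["H4","H3","H4","H4","H2","H3","H4","H3","H1","H3","H3","H0","H4","H3","H1"]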